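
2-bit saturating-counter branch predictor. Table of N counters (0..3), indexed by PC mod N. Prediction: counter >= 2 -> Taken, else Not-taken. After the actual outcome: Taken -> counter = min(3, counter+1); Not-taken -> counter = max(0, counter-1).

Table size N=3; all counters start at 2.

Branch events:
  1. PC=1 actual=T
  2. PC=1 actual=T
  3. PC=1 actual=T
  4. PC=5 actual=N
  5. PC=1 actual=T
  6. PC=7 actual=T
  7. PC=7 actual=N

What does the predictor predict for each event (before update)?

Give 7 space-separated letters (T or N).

Answer: T T T T T T T

Derivation:
Ev 1: PC=1 idx=1 pred=T actual=T -> ctr[1]=3
Ev 2: PC=1 idx=1 pred=T actual=T -> ctr[1]=3
Ev 3: PC=1 idx=1 pred=T actual=T -> ctr[1]=3
Ev 4: PC=5 idx=2 pred=T actual=N -> ctr[2]=1
Ev 5: PC=1 idx=1 pred=T actual=T -> ctr[1]=3
Ev 6: PC=7 idx=1 pred=T actual=T -> ctr[1]=3
Ev 7: PC=7 idx=1 pred=T actual=N -> ctr[1]=2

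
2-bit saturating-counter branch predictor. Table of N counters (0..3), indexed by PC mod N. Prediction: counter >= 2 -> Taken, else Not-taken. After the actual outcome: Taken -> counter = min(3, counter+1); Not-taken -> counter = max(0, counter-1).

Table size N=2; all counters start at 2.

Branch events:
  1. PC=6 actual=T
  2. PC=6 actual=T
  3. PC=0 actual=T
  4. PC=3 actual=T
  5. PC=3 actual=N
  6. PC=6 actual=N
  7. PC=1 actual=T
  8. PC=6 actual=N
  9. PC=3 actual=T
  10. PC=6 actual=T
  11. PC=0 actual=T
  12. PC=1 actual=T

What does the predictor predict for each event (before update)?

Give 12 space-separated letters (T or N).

Answer: T T T T T T T T T N T T

Derivation:
Ev 1: PC=6 idx=0 pred=T actual=T -> ctr[0]=3
Ev 2: PC=6 idx=0 pred=T actual=T -> ctr[0]=3
Ev 3: PC=0 idx=0 pred=T actual=T -> ctr[0]=3
Ev 4: PC=3 idx=1 pred=T actual=T -> ctr[1]=3
Ev 5: PC=3 idx=1 pred=T actual=N -> ctr[1]=2
Ev 6: PC=6 idx=0 pred=T actual=N -> ctr[0]=2
Ev 7: PC=1 idx=1 pred=T actual=T -> ctr[1]=3
Ev 8: PC=6 idx=0 pred=T actual=N -> ctr[0]=1
Ev 9: PC=3 idx=1 pred=T actual=T -> ctr[1]=3
Ev 10: PC=6 idx=0 pred=N actual=T -> ctr[0]=2
Ev 11: PC=0 idx=0 pred=T actual=T -> ctr[0]=3
Ev 12: PC=1 idx=1 pred=T actual=T -> ctr[1]=3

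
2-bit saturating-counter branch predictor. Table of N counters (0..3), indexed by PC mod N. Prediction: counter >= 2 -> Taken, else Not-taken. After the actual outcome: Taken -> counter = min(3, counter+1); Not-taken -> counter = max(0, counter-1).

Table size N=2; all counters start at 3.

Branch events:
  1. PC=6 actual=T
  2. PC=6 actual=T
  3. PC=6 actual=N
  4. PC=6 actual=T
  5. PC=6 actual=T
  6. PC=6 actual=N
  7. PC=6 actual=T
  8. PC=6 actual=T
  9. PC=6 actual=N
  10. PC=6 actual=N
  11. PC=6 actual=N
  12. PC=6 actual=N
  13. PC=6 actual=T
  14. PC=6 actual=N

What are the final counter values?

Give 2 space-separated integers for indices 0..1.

Answer: 0 3

Derivation:
Ev 1: PC=6 idx=0 pred=T actual=T -> ctr[0]=3
Ev 2: PC=6 idx=0 pred=T actual=T -> ctr[0]=3
Ev 3: PC=6 idx=0 pred=T actual=N -> ctr[0]=2
Ev 4: PC=6 idx=0 pred=T actual=T -> ctr[0]=3
Ev 5: PC=6 idx=0 pred=T actual=T -> ctr[0]=3
Ev 6: PC=6 idx=0 pred=T actual=N -> ctr[0]=2
Ev 7: PC=6 idx=0 pred=T actual=T -> ctr[0]=3
Ev 8: PC=6 idx=0 pred=T actual=T -> ctr[0]=3
Ev 9: PC=6 idx=0 pred=T actual=N -> ctr[0]=2
Ev 10: PC=6 idx=0 pred=T actual=N -> ctr[0]=1
Ev 11: PC=6 idx=0 pred=N actual=N -> ctr[0]=0
Ev 12: PC=6 idx=0 pred=N actual=N -> ctr[0]=0
Ev 13: PC=6 idx=0 pred=N actual=T -> ctr[0]=1
Ev 14: PC=6 idx=0 pred=N actual=N -> ctr[0]=0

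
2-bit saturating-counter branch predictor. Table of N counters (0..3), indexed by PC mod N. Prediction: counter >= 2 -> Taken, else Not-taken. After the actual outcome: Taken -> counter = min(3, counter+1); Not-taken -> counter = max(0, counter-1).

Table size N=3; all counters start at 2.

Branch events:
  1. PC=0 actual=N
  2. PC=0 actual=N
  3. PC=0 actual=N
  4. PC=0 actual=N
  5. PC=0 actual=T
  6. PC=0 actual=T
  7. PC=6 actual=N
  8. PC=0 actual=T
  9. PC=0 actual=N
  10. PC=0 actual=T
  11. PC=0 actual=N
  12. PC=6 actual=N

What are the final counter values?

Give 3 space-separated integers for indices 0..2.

Answer: 0 2 2

Derivation:
Ev 1: PC=0 idx=0 pred=T actual=N -> ctr[0]=1
Ev 2: PC=0 idx=0 pred=N actual=N -> ctr[0]=0
Ev 3: PC=0 idx=0 pred=N actual=N -> ctr[0]=0
Ev 4: PC=0 idx=0 pred=N actual=N -> ctr[0]=0
Ev 5: PC=0 idx=0 pred=N actual=T -> ctr[0]=1
Ev 6: PC=0 idx=0 pred=N actual=T -> ctr[0]=2
Ev 7: PC=6 idx=0 pred=T actual=N -> ctr[0]=1
Ev 8: PC=0 idx=0 pred=N actual=T -> ctr[0]=2
Ev 9: PC=0 idx=0 pred=T actual=N -> ctr[0]=1
Ev 10: PC=0 idx=0 pred=N actual=T -> ctr[0]=2
Ev 11: PC=0 idx=0 pred=T actual=N -> ctr[0]=1
Ev 12: PC=6 idx=0 pred=N actual=N -> ctr[0]=0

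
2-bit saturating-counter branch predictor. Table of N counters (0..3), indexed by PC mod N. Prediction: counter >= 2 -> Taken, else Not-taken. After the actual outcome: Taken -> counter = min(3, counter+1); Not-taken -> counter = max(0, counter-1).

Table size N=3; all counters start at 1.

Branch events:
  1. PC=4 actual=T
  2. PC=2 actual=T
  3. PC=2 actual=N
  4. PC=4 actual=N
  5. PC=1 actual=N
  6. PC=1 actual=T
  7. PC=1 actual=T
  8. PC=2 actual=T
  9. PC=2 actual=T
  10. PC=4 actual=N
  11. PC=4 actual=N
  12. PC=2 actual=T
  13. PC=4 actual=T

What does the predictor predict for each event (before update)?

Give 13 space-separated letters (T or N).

Ev 1: PC=4 idx=1 pred=N actual=T -> ctr[1]=2
Ev 2: PC=2 idx=2 pred=N actual=T -> ctr[2]=2
Ev 3: PC=2 idx=2 pred=T actual=N -> ctr[2]=1
Ev 4: PC=4 idx=1 pred=T actual=N -> ctr[1]=1
Ev 5: PC=1 idx=1 pred=N actual=N -> ctr[1]=0
Ev 6: PC=1 idx=1 pred=N actual=T -> ctr[1]=1
Ev 7: PC=1 idx=1 pred=N actual=T -> ctr[1]=2
Ev 8: PC=2 idx=2 pred=N actual=T -> ctr[2]=2
Ev 9: PC=2 idx=2 pred=T actual=T -> ctr[2]=3
Ev 10: PC=4 idx=1 pred=T actual=N -> ctr[1]=1
Ev 11: PC=4 idx=1 pred=N actual=N -> ctr[1]=0
Ev 12: PC=2 idx=2 pred=T actual=T -> ctr[2]=3
Ev 13: PC=4 idx=1 pred=N actual=T -> ctr[1]=1

Answer: N N T T N N N N T T N T N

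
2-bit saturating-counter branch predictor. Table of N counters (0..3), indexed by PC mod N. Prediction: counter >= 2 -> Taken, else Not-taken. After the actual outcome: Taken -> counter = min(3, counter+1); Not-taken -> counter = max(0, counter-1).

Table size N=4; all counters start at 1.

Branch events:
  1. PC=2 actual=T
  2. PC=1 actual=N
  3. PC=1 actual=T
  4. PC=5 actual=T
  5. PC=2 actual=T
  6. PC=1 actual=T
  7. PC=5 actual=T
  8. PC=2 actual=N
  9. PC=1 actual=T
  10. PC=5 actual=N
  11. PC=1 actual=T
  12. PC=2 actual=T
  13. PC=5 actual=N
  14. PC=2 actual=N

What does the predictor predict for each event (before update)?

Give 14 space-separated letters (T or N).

Answer: N N N N T T T T T T T T T T

Derivation:
Ev 1: PC=2 idx=2 pred=N actual=T -> ctr[2]=2
Ev 2: PC=1 idx=1 pred=N actual=N -> ctr[1]=0
Ev 3: PC=1 idx=1 pred=N actual=T -> ctr[1]=1
Ev 4: PC=5 idx=1 pred=N actual=T -> ctr[1]=2
Ev 5: PC=2 idx=2 pred=T actual=T -> ctr[2]=3
Ev 6: PC=1 idx=1 pred=T actual=T -> ctr[1]=3
Ev 7: PC=5 idx=1 pred=T actual=T -> ctr[1]=3
Ev 8: PC=2 idx=2 pred=T actual=N -> ctr[2]=2
Ev 9: PC=1 idx=1 pred=T actual=T -> ctr[1]=3
Ev 10: PC=5 idx=1 pred=T actual=N -> ctr[1]=2
Ev 11: PC=1 idx=1 pred=T actual=T -> ctr[1]=3
Ev 12: PC=2 idx=2 pred=T actual=T -> ctr[2]=3
Ev 13: PC=5 idx=1 pred=T actual=N -> ctr[1]=2
Ev 14: PC=2 idx=2 pred=T actual=N -> ctr[2]=2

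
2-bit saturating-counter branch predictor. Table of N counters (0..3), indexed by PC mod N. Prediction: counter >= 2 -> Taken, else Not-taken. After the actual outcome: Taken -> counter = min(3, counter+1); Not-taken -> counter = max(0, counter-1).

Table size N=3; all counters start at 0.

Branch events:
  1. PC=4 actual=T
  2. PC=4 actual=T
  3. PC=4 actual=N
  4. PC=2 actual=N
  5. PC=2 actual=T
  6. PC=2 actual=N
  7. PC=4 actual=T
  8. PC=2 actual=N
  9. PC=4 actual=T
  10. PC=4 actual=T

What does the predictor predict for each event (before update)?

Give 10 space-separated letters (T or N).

Ev 1: PC=4 idx=1 pred=N actual=T -> ctr[1]=1
Ev 2: PC=4 idx=1 pred=N actual=T -> ctr[1]=2
Ev 3: PC=4 idx=1 pred=T actual=N -> ctr[1]=1
Ev 4: PC=2 idx=2 pred=N actual=N -> ctr[2]=0
Ev 5: PC=2 idx=2 pred=N actual=T -> ctr[2]=1
Ev 6: PC=2 idx=2 pred=N actual=N -> ctr[2]=0
Ev 7: PC=4 idx=1 pred=N actual=T -> ctr[1]=2
Ev 8: PC=2 idx=2 pred=N actual=N -> ctr[2]=0
Ev 9: PC=4 idx=1 pred=T actual=T -> ctr[1]=3
Ev 10: PC=4 idx=1 pred=T actual=T -> ctr[1]=3

Answer: N N T N N N N N T T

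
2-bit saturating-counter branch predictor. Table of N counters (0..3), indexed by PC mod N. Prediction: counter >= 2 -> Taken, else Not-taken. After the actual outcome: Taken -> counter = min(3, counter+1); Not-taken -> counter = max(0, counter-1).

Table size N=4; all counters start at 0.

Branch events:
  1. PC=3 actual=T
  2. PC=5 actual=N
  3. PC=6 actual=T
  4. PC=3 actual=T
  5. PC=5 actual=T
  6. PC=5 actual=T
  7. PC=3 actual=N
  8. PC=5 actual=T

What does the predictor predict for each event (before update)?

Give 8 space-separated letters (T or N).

Ev 1: PC=3 idx=3 pred=N actual=T -> ctr[3]=1
Ev 2: PC=5 idx=1 pred=N actual=N -> ctr[1]=0
Ev 3: PC=6 idx=2 pred=N actual=T -> ctr[2]=1
Ev 4: PC=3 idx=3 pred=N actual=T -> ctr[3]=2
Ev 5: PC=5 idx=1 pred=N actual=T -> ctr[1]=1
Ev 6: PC=5 idx=1 pred=N actual=T -> ctr[1]=2
Ev 7: PC=3 idx=3 pred=T actual=N -> ctr[3]=1
Ev 8: PC=5 idx=1 pred=T actual=T -> ctr[1]=3

Answer: N N N N N N T T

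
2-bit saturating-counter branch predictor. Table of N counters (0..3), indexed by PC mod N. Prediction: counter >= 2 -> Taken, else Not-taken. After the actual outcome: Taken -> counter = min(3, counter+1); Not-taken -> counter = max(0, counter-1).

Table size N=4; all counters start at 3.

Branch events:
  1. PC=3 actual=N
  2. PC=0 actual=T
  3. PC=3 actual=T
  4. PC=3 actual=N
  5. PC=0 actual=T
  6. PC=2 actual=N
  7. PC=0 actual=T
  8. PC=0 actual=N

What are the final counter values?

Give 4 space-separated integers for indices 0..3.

Ev 1: PC=3 idx=3 pred=T actual=N -> ctr[3]=2
Ev 2: PC=0 idx=0 pred=T actual=T -> ctr[0]=3
Ev 3: PC=3 idx=3 pred=T actual=T -> ctr[3]=3
Ev 4: PC=3 idx=3 pred=T actual=N -> ctr[3]=2
Ev 5: PC=0 idx=0 pred=T actual=T -> ctr[0]=3
Ev 6: PC=2 idx=2 pred=T actual=N -> ctr[2]=2
Ev 7: PC=0 idx=0 pred=T actual=T -> ctr[0]=3
Ev 8: PC=0 idx=0 pred=T actual=N -> ctr[0]=2

Answer: 2 3 2 2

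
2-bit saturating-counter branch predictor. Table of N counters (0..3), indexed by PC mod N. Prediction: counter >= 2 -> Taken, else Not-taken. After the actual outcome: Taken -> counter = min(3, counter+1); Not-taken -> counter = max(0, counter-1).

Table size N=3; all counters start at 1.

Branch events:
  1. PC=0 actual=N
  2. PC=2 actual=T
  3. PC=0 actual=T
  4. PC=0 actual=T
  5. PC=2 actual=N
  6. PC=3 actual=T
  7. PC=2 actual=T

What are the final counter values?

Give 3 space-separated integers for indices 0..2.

Answer: 3 1 2

Derivation:
Ev 1: PC=0 idx=0 pred=N actual=N -> ctr[0]=0
Ev 2: PC=2 idx=2 pred=N actual=T -> ctr[2]=2
Ev 3: PC=0 idx=0 pred=N actual=T -> ctr[0]=1
Ev 4: PC=0 idx=0 pred=N actual=T -> ctr[0]=2
Ev 5: PC=2 idx=2 pred=T actual=N -> ctr[2]=1
Ev 6: PC=3 idx=0 pred=T actual=T -> ctr[0]=3
Ev 7: PC=2 idx=2 pred=N actual=T -> ctr[2]=2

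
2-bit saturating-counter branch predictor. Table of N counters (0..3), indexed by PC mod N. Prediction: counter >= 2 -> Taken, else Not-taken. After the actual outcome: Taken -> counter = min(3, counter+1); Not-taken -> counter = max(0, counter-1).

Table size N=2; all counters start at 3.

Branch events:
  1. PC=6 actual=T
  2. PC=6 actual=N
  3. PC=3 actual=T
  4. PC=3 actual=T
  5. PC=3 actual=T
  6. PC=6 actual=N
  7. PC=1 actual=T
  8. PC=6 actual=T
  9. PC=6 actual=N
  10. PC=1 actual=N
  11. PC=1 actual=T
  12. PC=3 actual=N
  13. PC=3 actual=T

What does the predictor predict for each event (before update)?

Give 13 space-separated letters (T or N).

Answer: T T T T T T T N T T T T T

Derivation:
Ev 1: PC=6 idx=0 pred=T actual=T -> ctr[0]=3
Ev 2: PC=6 idx=0 pred=T actual=N -> ctr[0]=2
Ev 3: PC=3 idx=1 pred=T actual=T -> ctr[1]=3
Ev 4: PC=3 idx=1 pred=T actual=T -> ctr[1]=3
Ev 5: PC=3 idx=1 pred=T actual=T -> ctr[1]=3
Ev 6: PC=6 idx=0 pred=T actual=N -> ctr[0]=1
Ev 7: PC=1 idx=1 pred=T actual=T -> ctr[1]=3
Ev 8: PC=6 idx=0 pred=N actual=T -> ctr[0]=2
Ev 9: PC=6 idx=0 pred=T actual=N -> ctr[0]=1
Ev 10: PC=1 idx=1 pred=T actual=N -> ctr[1]=2
Ev 11: PC=1 idx=1 pred=T actual=T -> ctr[1]=3
Ev 12: PC=3 idx=1 pred=T actual=N -> ctr[1]=2
Ev 13: PC=3 idx=1 pred=T actual=T -> ctr[1]=3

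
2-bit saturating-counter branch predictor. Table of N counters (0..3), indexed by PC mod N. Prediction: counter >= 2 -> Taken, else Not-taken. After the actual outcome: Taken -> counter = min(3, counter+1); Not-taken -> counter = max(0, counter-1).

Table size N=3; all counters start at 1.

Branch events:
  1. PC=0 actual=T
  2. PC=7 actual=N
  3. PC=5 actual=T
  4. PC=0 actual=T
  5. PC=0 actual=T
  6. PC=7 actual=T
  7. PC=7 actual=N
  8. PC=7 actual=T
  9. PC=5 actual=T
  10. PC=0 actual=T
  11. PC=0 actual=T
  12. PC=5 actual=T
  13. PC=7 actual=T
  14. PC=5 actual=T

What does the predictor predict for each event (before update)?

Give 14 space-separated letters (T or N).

Answer: N N N T T N N N T T T T N T

Derivation:
Ev 1: PC=0 idx=0 pred=N actual=T -> ctr[0]=2
Ev 2: PC=7 idx=1 pred=N actual=N -> ctr[1]=0
Ev 3: PC=5 idx=2 pred=N actual=T -> ctr[2]=2
Ev 4: PC=0 idx=0 pred=T actual=T -> ctr[0]=3
Ev 5: PC=0 idx=0 pred=T actual=T -> ctr[0]=3
Ev 6: PC=7 idx=1 pred=N actual=T -> ctr[1]=1
Ev 7: PC=7 idx=1 pred=N actual=N -> ctr[1]=0
Ev 8: PC=7 idx=1 pred=N actual=T -> ctr[1]=1
Ev 9: PC=5 idx=2 pred=T actual=T -> ctr[2]=3
Ev 10: PC=0 idx=0 pred=T actual=T -> ctr[0]=3
Ev 11: PC=0 idx=0 pred=T actual=T -> ctr[0]=3
Ev 12: PC=5 idx=2 pred=T actual=T -> ctr[2]=3
Ev 13: PC=7 idx=1 pred=N actual=T -> ctr[1]=2
Ev 14: PC=5 idx=2 pred=T actual=T -> ctr[2]=3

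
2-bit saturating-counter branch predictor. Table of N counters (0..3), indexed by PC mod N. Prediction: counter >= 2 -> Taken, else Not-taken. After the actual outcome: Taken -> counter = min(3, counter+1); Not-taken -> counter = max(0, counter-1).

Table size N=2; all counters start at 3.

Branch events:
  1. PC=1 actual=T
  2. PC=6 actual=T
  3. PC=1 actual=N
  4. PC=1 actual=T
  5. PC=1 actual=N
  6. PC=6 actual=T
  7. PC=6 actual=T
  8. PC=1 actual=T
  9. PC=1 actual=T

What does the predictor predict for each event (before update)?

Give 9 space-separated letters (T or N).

Ev 1: PC=1 idx=1 pred=T actual=T -> ctr[1]=3
Ev 2: PC=6 idx=0 pred=T actual=T -> ctr[0]=3
Ev 3: PC=1 idx=1 pred=T actual=N -> ctr[1]=2
Ev 4: PC=1 idx=1 pred=T actual=T -> ctr[1]=3
Ev 5: PC=1 idx=1 pred=T actual=N -> ctr[1]=2
Ev 6: PC=6 idx=0 pred=T actual=T -> ctr[0]=3
Ev 7: PC=6 idx=0 pred=T actual=T -> ctr[0]=3
Ev 8: PC=1 idx=1 pred=T actual=T -> ctr[1]=3
Ev 9: PC=1 idx=1 pred=T actual=T -> ctr[1]=3

Answer: T T T T T T T T T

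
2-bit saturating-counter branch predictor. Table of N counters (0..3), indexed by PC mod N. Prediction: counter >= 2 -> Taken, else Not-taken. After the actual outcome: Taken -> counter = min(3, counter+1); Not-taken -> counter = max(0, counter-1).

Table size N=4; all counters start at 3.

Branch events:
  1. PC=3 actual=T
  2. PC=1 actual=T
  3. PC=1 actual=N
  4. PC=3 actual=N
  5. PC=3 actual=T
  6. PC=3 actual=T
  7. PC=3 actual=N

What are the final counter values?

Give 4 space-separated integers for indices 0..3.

Ev 1: PC=3 idx=3 pred=T actual=T -> ctr[3]=3
Ev 2: PC=1 idx=1 pred=T actual=T -> ctr[1]=3
Ev 3: PC=1 idx=1 pred=T actual=N -> ctr[1]=2
Ev 4: PC=3 idx=3 pred=T actual=N -> ctr[3]=2
Ev 5: PC=3 idx=3 pred=T actual=T -> ctr[3]=3
Ev 6: PC=3 idx=3 pred=T actual=T -> ctr[3]=3
Ev 7: PC=3 idx=3 pred=T actual=N -> ctr[3]=2

Answer: 3 2 3 2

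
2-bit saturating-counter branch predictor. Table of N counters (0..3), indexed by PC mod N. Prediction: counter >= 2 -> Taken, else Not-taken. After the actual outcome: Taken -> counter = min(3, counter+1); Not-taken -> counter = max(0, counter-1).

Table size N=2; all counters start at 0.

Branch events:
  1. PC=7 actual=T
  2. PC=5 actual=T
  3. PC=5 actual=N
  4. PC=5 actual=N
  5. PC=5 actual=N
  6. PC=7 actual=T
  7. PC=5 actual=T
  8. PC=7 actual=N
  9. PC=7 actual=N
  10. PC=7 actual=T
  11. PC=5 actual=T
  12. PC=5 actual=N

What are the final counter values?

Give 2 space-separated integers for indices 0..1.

Answer: 0 1

Derivation:
Ev 1: PC=7 idx=1 pred=N actual=T -> ctr[1]=1
Ev 2: PC=5 idx=1 pred=N actual=T -> ctr[1]=2
Ev 3: PC=5 idx=1 pred=T actual=N -> ctr[1]=1
Ev 4: PC=5 idx=1 pred=N actual=N -> ctr[1]=0
Ev 5: PC=5 idx=1 pred=N actual=N -> ctr[1]=0
Ev 6: PC=7 idx=1 pred=N actual=T -> ctr[1]=1
Ev 7: PC=5 idx=1 pred=N actual=T -> ctr[1]=2
Ev 8: PC=7 idx=1 pred=T actual=N -> ctr[1]=1
Ev 9: PC=7 idx=1 pred=N actual=N -> ctr[1]=0
Ev 10: PC=7 idx=1 pred=N actual=T -> ctr[1]=1
Ev 11: PC=5 idx=1 pred=N actual=T -> ctr[1]=2
Ev 12: PC=5 idx=1 pred=T actual=N -> ctr[1]=1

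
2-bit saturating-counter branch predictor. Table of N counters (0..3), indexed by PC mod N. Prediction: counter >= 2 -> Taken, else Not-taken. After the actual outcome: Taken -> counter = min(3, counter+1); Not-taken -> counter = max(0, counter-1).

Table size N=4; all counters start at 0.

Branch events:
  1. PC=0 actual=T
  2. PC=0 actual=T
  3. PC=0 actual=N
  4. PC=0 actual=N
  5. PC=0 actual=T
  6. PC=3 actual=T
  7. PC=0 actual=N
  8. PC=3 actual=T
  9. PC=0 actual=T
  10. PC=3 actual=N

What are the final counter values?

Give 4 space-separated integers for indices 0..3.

Answer: 1 0 0 1

Derivation:
Ev 1: PC=0 idx=0 pred=N actual=T -> ctr[0]=1
Ev 2: PC=0 idx=0 pred=N actual=T -> ctr[0]=2
Ev 3: PC=0 idx=0 pred=T actual=N -> ctr[0]=1
Ev 4: PC=0 idx=0 pred=N actual=N -> ctr[0]=0
Ev 5: PC=0 idx=0 pred=N actual=T -> ctr[0]=1
Ev 6: PC=3 idx=3 pred=N actual=T -> ctr[3]=1
Ev 7: PC=0 idx=0 pred=N actual=N -> ctr[0]=0
Ev 8: PC=3 idx=3 pred=N actual=T -> ctr[3]=2
Ev 9: PC=0 idx=0 pred=N actual=T -> ctr[0]=1
Ev 10: PC=3 idx=3 pred=T actual=N -> ctr[3]=1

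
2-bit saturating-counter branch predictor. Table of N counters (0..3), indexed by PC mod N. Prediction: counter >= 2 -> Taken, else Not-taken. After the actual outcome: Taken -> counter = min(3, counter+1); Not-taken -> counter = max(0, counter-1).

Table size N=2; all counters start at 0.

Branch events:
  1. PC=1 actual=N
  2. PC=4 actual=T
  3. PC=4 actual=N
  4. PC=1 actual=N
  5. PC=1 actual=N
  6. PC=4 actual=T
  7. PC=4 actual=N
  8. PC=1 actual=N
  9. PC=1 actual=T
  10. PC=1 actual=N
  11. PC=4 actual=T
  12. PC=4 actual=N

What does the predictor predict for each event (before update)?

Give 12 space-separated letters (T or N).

Answer: N N N N N N N N N N N N

Derivation:
Ev 1: PC=1 idx=1 pred=N actual=N -> ctr[1]=0
Ev 2: PC=4 idx=0 pred=N actual=T -> ctr[0]=1
Ev 3: PC=4 idx=0 pred=N actual=N -> ctr[0]=0
Ev 4: PC=1 idx=1 pred=N actual=N -> ctr[1]=0
Ev 5: PC=1 idx=1 pred=N actual=N -> ctr[1]=0
Ev 6: PC=4 idx=0 pred=N actual=T -> ctr[0]=1
Ev 7: PC=4 idx=0 pred=N actual=N -> ctr[0]=0
Ev 8: PC=1 idx=1 pred=N actual=N -> ctr[1]=0
Ev 9: PC=1 idx=1 pred=N actual=T -> ctr[1]=1
Ev 10: PC=1 idx=1 pred=N actual=N -> ctr[1]=0
Ev 11: PC=4 idx=0 pred=N actual=T -> ctr[0]=1
Ev 12: PC=4 idx=0 pred=N actual=N -> ctr[0]=0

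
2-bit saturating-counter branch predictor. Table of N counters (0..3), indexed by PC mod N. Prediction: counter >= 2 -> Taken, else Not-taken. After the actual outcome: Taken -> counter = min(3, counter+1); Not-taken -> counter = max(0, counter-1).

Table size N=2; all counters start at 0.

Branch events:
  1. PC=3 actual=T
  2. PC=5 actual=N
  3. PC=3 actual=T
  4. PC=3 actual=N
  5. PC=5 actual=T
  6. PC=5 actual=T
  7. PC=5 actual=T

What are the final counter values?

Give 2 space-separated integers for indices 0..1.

Ev 1: PC=3 idx=1 pred=N actual=T -> ctr[1]=1
Ev 2: PC=5 idx=1 pred=N actual=N -> ctr[1]=0
Ev 3: PC=3 idx=1 pred=N actual=T -> ctr[1]=1
Ev 4: PC=3 idx=1 pred=N actual=N -> ctr[1]=0
Ev 5: PC=5 idx=1 pred=N actual=T -> ctr[1]=1
Ev 6: PC=5 idx=1 pred=N actual=T -> ctr[1]=2
Ev 7: PC=5 idx=1 pred=T actual=T -> ctr[1]=3

Answer: 0 3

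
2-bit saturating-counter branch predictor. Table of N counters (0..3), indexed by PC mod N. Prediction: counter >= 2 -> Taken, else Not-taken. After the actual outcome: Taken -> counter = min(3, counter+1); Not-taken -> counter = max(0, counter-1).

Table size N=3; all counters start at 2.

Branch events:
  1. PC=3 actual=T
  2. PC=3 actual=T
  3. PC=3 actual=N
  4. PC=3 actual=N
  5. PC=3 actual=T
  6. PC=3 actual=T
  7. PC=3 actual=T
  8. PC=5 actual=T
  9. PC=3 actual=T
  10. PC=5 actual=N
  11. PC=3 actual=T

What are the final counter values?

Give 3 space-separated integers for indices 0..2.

Answer: 3 2 2

Derivation:
Ev 1: PC=3 idx=0 pred=T actual=T -> ctr[0]=3
Ev 2: PC=3 idx=0 pred=T actual=T -> ctr[0]=3
Ev 3: PC=3 idx=0 pred=T actual=N -> ctr[0]=2
Ev 4: PC=3 idx=0 pred=T actual=N -> ctr[0]=1
Ev 5: PC=3 idx=0 pred=N actual=T -> ctr[0]=2
Ev 6: PC=3 idx=0 pred=T actual=T -> ctr[0]=3
Ev 7: PC=3 idx=0 pred=T actual=T -> ctr[0]=3
Ev 8: PC=5 idx=2 pred=T actual=T -> ctr[2]=3
Ev 9: PC=3 idx=0 pred=T actual=T -> ctr[0]=3
Ev 10: PC=5 idx=2 pred=T actual=N -> ctr[2]=2
Ev 11: PC=3 idx=0 pred=T actual=T -> ctr[0]=3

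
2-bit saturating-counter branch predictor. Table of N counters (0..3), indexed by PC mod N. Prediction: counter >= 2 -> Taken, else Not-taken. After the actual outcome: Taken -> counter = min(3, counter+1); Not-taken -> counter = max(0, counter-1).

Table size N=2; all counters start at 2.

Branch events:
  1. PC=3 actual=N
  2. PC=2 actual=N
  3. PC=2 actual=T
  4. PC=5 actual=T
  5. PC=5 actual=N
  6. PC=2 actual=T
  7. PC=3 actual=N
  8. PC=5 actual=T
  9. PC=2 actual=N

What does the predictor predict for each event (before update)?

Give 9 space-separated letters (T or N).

Ev 1: PC=3 idx=1 pred=T actual=N -> ctr[1]=1
Ev 2: PC=2 idx=0 pred=T actual=N -> ctr[0]=1
Ev 3: PC=2 idx=0 pred=N actual=T -> ctr[0]=2
Ev 4: PC=5 idx=1 pred=N actual=T -> ctr[1]=2
Ev 5: PC=5 idx=1 pred=T actual=N -> ctr[1]=1
Ev 6: PC=2 idx=0 pred=T actual=T -> ctr[0]=3
Ev 7: PC=3 idx=1 pred=N actual=N -> ctr[1]=0
Ev 8: PC=5 idx=1 pred=N actual=T -> ctr[1]=1
Ev 9: PC=2 idx=0 pred=T actual=N -> ctr[0]=2

Answer: T T N N T T N N T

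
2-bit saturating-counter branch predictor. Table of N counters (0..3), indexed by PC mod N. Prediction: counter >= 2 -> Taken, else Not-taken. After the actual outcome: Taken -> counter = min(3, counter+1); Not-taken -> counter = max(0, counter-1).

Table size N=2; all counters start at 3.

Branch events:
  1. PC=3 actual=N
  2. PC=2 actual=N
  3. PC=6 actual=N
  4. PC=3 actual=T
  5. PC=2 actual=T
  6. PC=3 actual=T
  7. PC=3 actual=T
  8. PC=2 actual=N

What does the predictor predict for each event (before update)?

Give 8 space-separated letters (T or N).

Ev 1: PC=3 idx=1 pred=T actual=N -> ctr[1]=2
Ev 2: PC=2 idx=0 pred=T actual=N -> ctr[0]=2
Ev 3: PC=6 idx=0 pred=T actual=N -> ctr[0]=1
Ev 4: PC=3 idx=1 pred=T actual=T -> ctr[1]=3
Ev 5: PC=2 idx=0 pred=N actual=T -> ctr[0]=2
Ev 6: PC=3 idx=1 pred=T actual=T -> ctr[1]=3
Ev 7: PC=3 idx=1 pred=T actual=T -> ctr[1]=3
Ev 8: PC=2 idx=0 pred=T actual=N -> ctr[0]=1

Answer: T T T T N T T T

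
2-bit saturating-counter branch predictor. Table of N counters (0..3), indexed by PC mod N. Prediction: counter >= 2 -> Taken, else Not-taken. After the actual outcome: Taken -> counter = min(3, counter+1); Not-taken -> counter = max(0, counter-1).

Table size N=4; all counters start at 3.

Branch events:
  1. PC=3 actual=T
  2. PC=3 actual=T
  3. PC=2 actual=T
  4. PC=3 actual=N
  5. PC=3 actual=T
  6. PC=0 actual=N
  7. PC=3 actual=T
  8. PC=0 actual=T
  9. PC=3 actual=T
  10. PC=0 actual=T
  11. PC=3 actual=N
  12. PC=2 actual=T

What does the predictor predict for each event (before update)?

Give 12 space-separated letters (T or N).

Ev 1: PC=3 idx=3 pred=T actual=T -> ctr[3]=3
Ev 2: PC=3 idx=3 pred=T actual=T -> ctr[3]=3
Ev 3: PC=2 idx=2 pred=T actual=T -> ctr[2]=3
Ev 4: PC=3 idx=3 pred=T actual=N -> ctr[3]=2
Ev 5: PC=3 idx=3 pred=T actual=T -> ctr[3]=3
Ev 6: PC=0 idx=0 pred=T actual=N -> ctr[0]=2
Ev 7: PC=3 idx=3 pred=T actual=T -> ctr[3]=3
Ev 8: PC=0 idx=0 pred=T actual=T -> ctr[0]=3
Ev 9: PC=3 idx=3 pred=T actual=T -> ctr[3]=3
Ev 10: PC=0 idx=0 pred=T actual=T -> ctr[0]=3
Ev 11: PC=3 idx=3 pred=T actual=N -> ctr[3]=2
Ev 12: PC=2 idx=2 pred=T actual=T -> ctr[2]=3

Answer: T T T T T T T T T T T T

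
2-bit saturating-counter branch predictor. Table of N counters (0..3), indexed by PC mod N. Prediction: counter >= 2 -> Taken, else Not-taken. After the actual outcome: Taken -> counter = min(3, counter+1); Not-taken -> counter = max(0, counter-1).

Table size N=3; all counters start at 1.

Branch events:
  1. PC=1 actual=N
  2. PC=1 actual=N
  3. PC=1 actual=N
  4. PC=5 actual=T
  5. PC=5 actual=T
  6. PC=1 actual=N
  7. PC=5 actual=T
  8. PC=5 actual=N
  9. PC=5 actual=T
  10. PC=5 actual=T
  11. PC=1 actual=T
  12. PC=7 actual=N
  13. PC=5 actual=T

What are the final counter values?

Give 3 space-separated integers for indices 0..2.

Ev 1: PC=1 idx=1 pred=N actual=N -> ctr[1]=0
Ev 2: PC=1 idx=1 pred=N actual=N -> ctr[1]=0
Ev 3: PC=1 idx=1 pred=N actual=N -> ctr[1]=0
Ev 4: PC=5 idx=2 pred=N actual=T -> ctr[2]=2
Ev 5: PC=5 idx=2 pred=T actual=T -> ctr[2]=3
Ev 6: PC=1 idx=1 pred=N actual=N -> ctr[1]=0
Ev 7: PC=5 idx=2 pred=T actual=T -> ctr[2]=3
Ev 8: PC=5 idx=2 pred=T actual=N -> ctr[2]=2
Ev 9: PC=5 idx=2 pred=T actual=T -> ctr[2]=3
Ev 10: PC=5 idx=2 pred=T actual=T -> ctr[2]=3
Ev 11: PC=1 idx=1 pred=N actual=T -> ctr[1]=1
Ev 12: PC=7 idx=1 pred=N actual=N -> ctr[1]=0
Ev 13: PC=5 idx=2 pred=T actual=T -> ctr[2]=3

Answer: 1 0 3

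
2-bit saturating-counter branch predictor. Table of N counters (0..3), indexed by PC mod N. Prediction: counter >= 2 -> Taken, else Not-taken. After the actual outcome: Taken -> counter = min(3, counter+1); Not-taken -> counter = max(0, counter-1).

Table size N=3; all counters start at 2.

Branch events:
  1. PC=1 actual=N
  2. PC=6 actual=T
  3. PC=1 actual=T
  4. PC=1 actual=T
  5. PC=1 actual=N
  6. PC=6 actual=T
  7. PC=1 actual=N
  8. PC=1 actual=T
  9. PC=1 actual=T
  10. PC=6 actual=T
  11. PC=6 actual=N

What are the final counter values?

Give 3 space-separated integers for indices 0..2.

Ev 1: PC=1 idx=1 pred=T actual=N -> ctr[1]=1
Ev 2: PC=6 idx=0 pred=T actual=T -> ctr[0]=3
Ev 3: PC=1 idx=1 pred=N actual=T -> ctr[1]=2
Ev 4: PC=1 idx=1 pred=T actual=T -> ctr[1]=3
Ev 5: PC=1 idx=1 pred=T actual=N -> ctr[1]=2
Ev 6: PC=6 idx=0 pred=T actual=T -> ctr[0]=3
Ev 7: PC=1 idx=1 pred=T actual=N -> ctr[1]=1
Ev 8: PC=1 idx=1 pred=N actual=T -> ctr[1]=2
Ev 9: PC=1 idx=1 pred=T actual=T -> ctr[1]=3
Ev 10: PC=6 idx=0 pred=T actual=T -> ctr[0]=3
Ev 11: PC=6 idx=0 pred=T actual=N -> ctr[0]=2

Answer: 2 3 2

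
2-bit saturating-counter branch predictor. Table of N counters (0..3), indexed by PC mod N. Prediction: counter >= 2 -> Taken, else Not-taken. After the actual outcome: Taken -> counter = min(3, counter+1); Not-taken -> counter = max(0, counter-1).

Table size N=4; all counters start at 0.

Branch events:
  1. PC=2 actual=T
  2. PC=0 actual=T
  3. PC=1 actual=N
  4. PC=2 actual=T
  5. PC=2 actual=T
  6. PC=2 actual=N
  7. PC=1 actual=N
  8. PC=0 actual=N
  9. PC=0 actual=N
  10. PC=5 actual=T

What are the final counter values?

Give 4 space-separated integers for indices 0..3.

Ev 1: PC=2 idx=2 pred=N actual=T -> ctr[2]=1
Ev 2: PC=0 idx=0 pred=N actual=T -> ctr[0]=1
Ev 3: PC=1 idx=1 pred=N actual=N -> ctr[1]=0
Ev 4: PC=2 idx=2 pred=N actual=T -> ctr[2]=2
Ev 5: PC=2 idx=2 pred=T actual=T -> ctr[2]=3
Ev 6: PC=2 idx=2 pred=T actual=N -> ctr[2]=2
Ev 7: PC=1 idx=1 pred=N actual=N -> ctr[1]=0
Ev 8: PC=0 idx=0 pred=N actual=N -> ctr[0]=0
Ev 9: PC=0 idx=0 pred=N actual=N -> ctr[0]=0
Ev 10: PC=5 idx=1 pred=N actual=T -> ctr[1]=1

Answer: 0 1 2 0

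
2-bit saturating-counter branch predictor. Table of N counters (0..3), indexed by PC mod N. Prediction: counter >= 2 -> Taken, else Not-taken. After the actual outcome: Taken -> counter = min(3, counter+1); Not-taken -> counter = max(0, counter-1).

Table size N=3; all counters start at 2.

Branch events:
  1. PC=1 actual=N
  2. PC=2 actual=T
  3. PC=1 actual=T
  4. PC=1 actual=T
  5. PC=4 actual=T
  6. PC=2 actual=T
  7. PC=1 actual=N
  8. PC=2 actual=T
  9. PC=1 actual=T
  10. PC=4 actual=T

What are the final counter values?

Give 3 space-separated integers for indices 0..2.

Ev 1: PC=1 idx=1 pred=T actual=N -> ctr[1]=1
Ev 2: PC=2 idx=2 pred=T actual=T -> ctr[2]=3
Ev 3: PC=1 idx=1 pred=N actual=T -> ctr[1]=2
Ev 4: PC=1 idx=1 pred=T actual=T -> ctr[1]=3
Ev 5: PC=4 idx=1 pred=T actual=T -> ctr[1]=3
Ev 6: PC=2 idx=2 pred=T actual=T -> ctr[2]=3
Ev 7: PC=1 idx=1 pred=T actual=N -> ctr[1]=2
Ev 8: PC=2 idx=2 pred=T actual=T -> ctr[2]=3
Ev 9: PC=1 idx=1 pred=T actual=T -> ctr[1]=3
Ev 10: PC=4 idx=1 pred=T actual=T -> ctr[1]=3

Answer: 2 3 3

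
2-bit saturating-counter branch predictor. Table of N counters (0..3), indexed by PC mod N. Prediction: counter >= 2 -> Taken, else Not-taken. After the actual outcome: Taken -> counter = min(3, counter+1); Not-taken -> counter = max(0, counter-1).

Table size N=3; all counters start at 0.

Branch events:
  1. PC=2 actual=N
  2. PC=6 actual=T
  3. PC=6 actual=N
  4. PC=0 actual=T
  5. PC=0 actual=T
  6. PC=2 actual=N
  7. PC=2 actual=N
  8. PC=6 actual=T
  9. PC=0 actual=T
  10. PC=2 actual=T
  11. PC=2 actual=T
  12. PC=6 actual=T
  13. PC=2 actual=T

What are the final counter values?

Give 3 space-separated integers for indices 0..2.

Ev 1: PC=2 idx=2 pred=N actual=N -> ctr[2]=0
Ev 2: PC=6 idx=0 pred=N actual=T -> ctr[0]=1
Ev 3: PC=6 idx=0 pred=N actual=N -> ctr[0]=0
Ev 4: PC=0 idx=0 pred=N actual=T -> ctr[0]=1
Ev 5: PC=0 idx=0 pred=N actual=T -> ctr[0]=2
Ev 6: PC=2 idx=2 pred=N actual=N -> ctr[2]=0
Ev 7: PC=2 idx=2 pred=N actual=N -> ctr[2]=0
Ev 8: PC=6 idx=0 pred=T actual=T -> ctr[0]=3
Ev 9: PC=0 idx=0 pred=T actual=T -> ctr[0]=3
Ev 10: PC=2 idx=2 pred=N actual=T -> ctr[2]=1
Ev 11: PC=2 idx=2 pred=N actual=T -> ctr[2]=2
Ev 12: PC=6 idx=0 pred=T actual=T -> ctr[0]=3
Ev 13: PC=2 idx=2 pred=T actual=T -> ctr[2]=3

Answer: 3 0 3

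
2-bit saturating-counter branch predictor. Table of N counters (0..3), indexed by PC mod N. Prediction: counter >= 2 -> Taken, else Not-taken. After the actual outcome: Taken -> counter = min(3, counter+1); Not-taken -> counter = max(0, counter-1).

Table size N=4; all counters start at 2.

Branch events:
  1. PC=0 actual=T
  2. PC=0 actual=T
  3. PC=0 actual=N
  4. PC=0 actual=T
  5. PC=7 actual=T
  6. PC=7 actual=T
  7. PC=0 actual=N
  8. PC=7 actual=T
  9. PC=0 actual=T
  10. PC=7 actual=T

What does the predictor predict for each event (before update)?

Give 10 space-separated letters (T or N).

Ev 1: PC=0 idx=0 pred=T actual=T -> ctr[0]=3
Ev 2: PC=0 idx=0 pred=T actual=T -> ctr[0]=3
Ev 3: PC=0 idx=0 pred=T actual=N -> ctr[0]=2
Ev 4: PC=0 idx=0 pred=T actual=T -> ctr[0]=3
Ev 5: PC=7 idx=3 pred=T actual=T -> ctr[3]=3
Ev 6: PC=7 idx=3 pred=T actual=T -> ctr[3]=3
Ev 7: PC=0 idx=0 pred=T actual=N -> ctr[0]=2
Ev 8: PC=7 idx=3 pred=T actual=T -> ctr[3]=3
Ev 9: PC=0 idx=0 pred=T actual=T -> ctr[0]=3
Ev 10: PC=7 idx=3 pred=T actual=T -> ctr[3]=3

Answer: T T T T T T T T T T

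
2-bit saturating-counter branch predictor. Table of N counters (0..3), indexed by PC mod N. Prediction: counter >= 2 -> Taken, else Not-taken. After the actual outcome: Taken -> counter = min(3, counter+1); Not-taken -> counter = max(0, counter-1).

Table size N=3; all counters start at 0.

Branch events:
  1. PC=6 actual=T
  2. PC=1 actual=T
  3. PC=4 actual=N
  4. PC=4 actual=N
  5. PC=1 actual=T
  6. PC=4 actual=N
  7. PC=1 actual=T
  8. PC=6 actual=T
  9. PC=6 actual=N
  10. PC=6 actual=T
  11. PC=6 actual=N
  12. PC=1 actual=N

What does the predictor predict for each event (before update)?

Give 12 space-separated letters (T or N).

Answer: N N N N N N N N T N T N

Derivation:
Ev 1: PC=6 idx=0 pred=N actual=T -> ctr[0]=1
Ev 2: PC=1 idx=1 pred=N actual=T -> ctr[1]=1
Ev 3: PC=4 idx=1 pred=N actual=N -> ctr[1]=0
Ev 4: PC=4 idx=1 pred=N actual=N -> ctr[1]=0
Ev 5: PC=1 idx=1 pred=N actual=T -> ctr[1]=1
Ev 6: PC=4 idx=1 pred=N actual=N -> ctr[1]=0
Ev 7: PC=1 idx=1 pred=N actual=T -> ctr[1]=1
Ev 8: PC=6 idx=0 pred=N actual=T -> ctr[0]=2
Ev 9: PC=6 idx=0 pred=T actual=N -> ctr[0]=1
Ev 10: PC=6 idx=0 pred=N actual=T -> ctr[0]=2
Ev 11: PC=6 idx=0 pred=T actual=N -> ctr[0]=1
Ev 12: PC=1 idx=1 pred=N actual=N -> ctr[1]=0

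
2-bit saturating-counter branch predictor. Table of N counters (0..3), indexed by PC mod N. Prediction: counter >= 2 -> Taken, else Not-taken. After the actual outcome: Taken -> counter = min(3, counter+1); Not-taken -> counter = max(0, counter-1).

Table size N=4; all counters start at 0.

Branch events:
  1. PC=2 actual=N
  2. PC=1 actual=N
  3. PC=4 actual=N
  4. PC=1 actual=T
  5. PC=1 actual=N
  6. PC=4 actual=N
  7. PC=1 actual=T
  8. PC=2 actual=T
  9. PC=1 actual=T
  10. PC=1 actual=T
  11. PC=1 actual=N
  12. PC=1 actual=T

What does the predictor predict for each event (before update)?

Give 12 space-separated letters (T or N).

Ev 1: PC=2 idx=2 pred=N actual=N -> ctr[2]=0
Ev 2: PC=1 idx=1 pred=N actual=N -> ctr[1]=0
Ev 3: PC=4 idx=0 pred=N actual=N -> ctr[0]=0
Ev 4: PC=1 idx=1 pred=N actual=T -> ctr[1]=1
Ev 5: PC=1 idx=1 pred=N actual=N -> ctr[1]=0
Ev 6: PC=4 idx=0 pred=N actual=N -> ctr[0]=0
Ev 7: PC=1 idx=1 pred=N actual=T -> ctr[1]=1
Ev 8: PC=2 idx=2 pred=N actual=T -> ctr[2]=1
Ev 9: PC=1 idx=1 pred=N actual=T -> ctr[1]=2
Ev 10: PC=1 idx=1 pred=T actual=T -> ctr[1]=3
Ev 11: PC=1 idx=1 pred=T actual=N -> ctr[1]=2
Ev 12: PC=1 idx=1 pred=T actual=T -> ctr[1]=3

Answer: N N N N N N N N N T T T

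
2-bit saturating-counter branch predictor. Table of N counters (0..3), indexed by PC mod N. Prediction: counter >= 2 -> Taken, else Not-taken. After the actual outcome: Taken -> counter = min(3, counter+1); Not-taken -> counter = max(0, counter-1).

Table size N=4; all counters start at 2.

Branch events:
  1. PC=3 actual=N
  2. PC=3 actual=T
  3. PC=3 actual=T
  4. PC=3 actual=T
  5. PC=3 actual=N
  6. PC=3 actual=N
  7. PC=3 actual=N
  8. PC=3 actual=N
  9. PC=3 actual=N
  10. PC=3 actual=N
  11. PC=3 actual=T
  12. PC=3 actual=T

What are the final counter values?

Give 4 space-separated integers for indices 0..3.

Ev 1: PC=3 idx=3 pred=T actual=N -> ctr[3]=1
Ev 2: PC=3 idx=3 pred=N actual=T -> ctr[3]=2
Ev 3: PC=3 idx=3 pred=T actual=T -> ctr[3]=3
Ev 4: PC=3 idx=3 pred=T actual=T -> ctr[3]=3
Ev 5: PC=3 idx=3 pred=T actual=N -> ctr[3]=2
Ev 6: PC=3 idx=3 pred=T actual=N -> ctr[3]=1
Ev 7: PC=3 idx=3 pred=N actual=N -> ctr[3]=0
Ev 8: PC=3 idx=3 pred=N actual=N -> ctr[3]=0
Ev 9: PC=3 idx=3 pred=N actual=N -> ctr[3]=0
Ev 10: PC=3 idx=3 pred=N actual=N -> ctr[3]=0
Ev 11: PC=3 idx=3 pred=N actual=T -> ctr[3]=1
Ev 12: PC=3 idx=3 pred=N actual=T -> ctr[3]=2

Answer: 2 2 2 2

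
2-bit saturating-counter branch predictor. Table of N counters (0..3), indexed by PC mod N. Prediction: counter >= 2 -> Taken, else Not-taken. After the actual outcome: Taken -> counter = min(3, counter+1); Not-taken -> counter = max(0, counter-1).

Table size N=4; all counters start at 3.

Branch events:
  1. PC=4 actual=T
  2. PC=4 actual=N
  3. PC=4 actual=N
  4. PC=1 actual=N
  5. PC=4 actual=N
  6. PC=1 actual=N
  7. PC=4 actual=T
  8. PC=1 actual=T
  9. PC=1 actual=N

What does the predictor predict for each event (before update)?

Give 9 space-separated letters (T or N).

Answer: T T T T N T N N T

Derivation:
Ev 1: PC=4 idx=0 pred=T actual=T -> ctr[0]=3
Ev 2: PC=4 idx=0 pred=T actual=N -> ctr[0]=2
Ev 3: PC=4 idx=0 pred=T actual=N -> ctr[0]=1
Ev 4: PC=1 idx=1 pred=T actual=N -> ctr[1]=2
Ev 5: PC=4 idx=0 pred=N actual=N -> ctr[0]=0
Ev 6: PC=1 idx=1 pred=T actual=N -> ctr[1]=1
Ev 7: PC=4 idx=0 pred=N actual=T -> ctr[0]=1
Ev 8: PC=1 idx=1 pred=N actual=T -> ctr[1]=2
Ev 9: PC=1 idx=1 pred=T actual=N -> ctr[1]=1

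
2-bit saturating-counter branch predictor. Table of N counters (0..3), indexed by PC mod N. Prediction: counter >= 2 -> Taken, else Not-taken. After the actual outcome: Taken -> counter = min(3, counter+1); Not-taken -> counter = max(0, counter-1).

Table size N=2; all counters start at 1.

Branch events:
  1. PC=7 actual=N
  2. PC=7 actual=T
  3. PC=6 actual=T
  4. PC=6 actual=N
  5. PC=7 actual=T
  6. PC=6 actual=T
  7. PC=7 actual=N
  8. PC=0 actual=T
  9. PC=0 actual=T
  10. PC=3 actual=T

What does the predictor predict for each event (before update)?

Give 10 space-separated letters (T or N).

Answer: N N N T N N T T T N

Derivation:
Ev 1: PC=7 idx=1 pred=N actual=N -> ctr[1]=0
Ev 2: PC=7 idx=1 pred=N actual=T -> ctr[1]=1
Ev 3: PC=6 idx=0 pred=N actual=T -> ctr[0]=2
Ev 4: PC=6 idx=0 pred=T actual=N -> ctr[0]=1
Ev 5: PC=7 idx=1 pred=N actual=T -> ctr[1]=2
Ev 6: PC=6 idx=0 pred=N actual=T -> ctr[0]=2
Ev 7: PC=7 idx=1 pred=T actual=N -> ctr[1]=1
Ev 8: PC=0 idx=0 pred=T actual=T -> ctr[0]=3
Ev 9: PC=0 idx=0 pred=T actual=T -> ctr[0]=3
Ev 10: PC=3 idx=1 pred=N actual=T -> ctr[1]=2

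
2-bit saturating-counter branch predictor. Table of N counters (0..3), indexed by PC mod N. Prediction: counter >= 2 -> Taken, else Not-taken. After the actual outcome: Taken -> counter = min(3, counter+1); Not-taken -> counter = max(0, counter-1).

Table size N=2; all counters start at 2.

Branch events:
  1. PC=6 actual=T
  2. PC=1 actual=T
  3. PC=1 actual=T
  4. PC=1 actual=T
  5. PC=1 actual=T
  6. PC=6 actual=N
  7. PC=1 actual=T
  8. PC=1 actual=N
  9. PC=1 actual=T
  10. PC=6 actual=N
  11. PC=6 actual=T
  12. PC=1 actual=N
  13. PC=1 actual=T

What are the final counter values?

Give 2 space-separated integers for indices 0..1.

Ev 1: PC=6 idx=0 pred=T actual=T -> ctr[0]=3
Ev 2: PC=1 idx=1 pred=T actual=T -> ctr[1]=3
Ev 3: PC=1 idx=1 pred=T actual=T -> ctr[1]=3
Ev 4: PC=1 idx=1 pred=T actual=T -> ctr[1]=3
Ev 5: PC=1 idx=1 pred=T actual=T -> ctr[1]=3
Ev 6: PC=6 idx=0 pred=T actual=N -> ctr[0]=2
Ev 7: PC=1 idx=1 pred=T actual=T -> ctr[1]=3
Ev 8: PC=1 idx=1 pred=T actual=N -> ctr[1]=2
Ev 9: PC=1 idx=1 pred=T actual=T -> ctr[1]=3
Ev 10: PC=6 idx=0 pred=T actual=N -> ctr[0]=1
Ev 11: PC=6 idx=0 pred=N actual=T -> ctr[0]=2
Ev 12: PC=1 idx=1 pred=T actual=N -> ctr[1]=2
Ev 13: PC=1 idx=1 pred=T actual=T -> ctr[1]=3

Answer: 2 3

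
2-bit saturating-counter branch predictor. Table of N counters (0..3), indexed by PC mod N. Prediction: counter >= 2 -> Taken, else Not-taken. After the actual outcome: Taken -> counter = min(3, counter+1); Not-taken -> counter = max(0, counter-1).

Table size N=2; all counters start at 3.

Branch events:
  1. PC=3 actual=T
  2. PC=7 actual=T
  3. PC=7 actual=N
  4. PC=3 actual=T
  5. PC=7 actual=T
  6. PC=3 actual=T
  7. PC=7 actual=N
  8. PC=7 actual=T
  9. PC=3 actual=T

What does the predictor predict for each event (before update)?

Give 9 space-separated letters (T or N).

Ev 1: PC=3 idx=1 pred=T actual=T -> ctr[1]=3
Ev 2: PC=7 idx=1 pred=T actual=T -> ctr[1]=3
Ev 3: PC=7 idx=1 pred=T actual=N -> ctr[1]=2
Ev 4: PC=3 idx=1 pred=T actual=T -> ctr[1]=3
Ev 5: PC=7 idx=1 pred=T actual=T -> ctr[1]=3
Ev 6: PC=3 idx=1 pred=T actual=T -> ctr[1]=3
Ev 7: PC=7 idx=1 pred=T actual=N -> ctr[1]=2
Ev 8: PC=7 idx=1 pred=T actual=T -> ctr[1]=3
Ev 9: PC=3 idx=1 pred=T actual=T -> ctr[1]=3

Answer: T T T T T T T T T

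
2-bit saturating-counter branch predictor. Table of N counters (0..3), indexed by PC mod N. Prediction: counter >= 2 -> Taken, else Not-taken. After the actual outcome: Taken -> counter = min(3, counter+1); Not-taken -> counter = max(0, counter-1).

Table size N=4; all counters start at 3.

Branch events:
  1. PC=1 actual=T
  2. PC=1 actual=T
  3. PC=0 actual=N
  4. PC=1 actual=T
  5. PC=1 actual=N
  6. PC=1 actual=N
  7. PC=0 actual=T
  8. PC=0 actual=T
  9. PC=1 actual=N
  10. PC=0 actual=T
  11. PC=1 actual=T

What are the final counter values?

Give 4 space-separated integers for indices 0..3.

Answer: 3 1 3 3

Derivation:
Ev 1: PC=1 idx=1 pred=T actual=T -> ctr[1]=3
Ev 2: PC=1 idx=1 pred=T actual=T -> ctr[1]=3
Ev 3: PC=0 idx=0 pred=T actual=N -> ctr[0]=2
Ev 4: PC=1 idx=1 pred=T actual=T -> ctr[1]=3
Ev 5: PC=1 idx=1 pred=T actual=N -> ctr[1]=2
Ev 6: PC=1 idx=1 pred=T actual=N -> ctr[1]=1
Ev 7: PC=0 idx=0 pred=T actual=T -> ctr[0]=3
Ev 8: PC=0 idx=0 pred=T actual=T -> ctr[0]=3
Ev 9: PC=1 idx=1 pred=N actual=N -> ctr[1]=0
Ev 10: PC=0 idx=0 pred=T actual=T -> ctr[0]=3
Ev 11: PC=1 idx=1 pred=N actual=T -> ctr[1]=1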